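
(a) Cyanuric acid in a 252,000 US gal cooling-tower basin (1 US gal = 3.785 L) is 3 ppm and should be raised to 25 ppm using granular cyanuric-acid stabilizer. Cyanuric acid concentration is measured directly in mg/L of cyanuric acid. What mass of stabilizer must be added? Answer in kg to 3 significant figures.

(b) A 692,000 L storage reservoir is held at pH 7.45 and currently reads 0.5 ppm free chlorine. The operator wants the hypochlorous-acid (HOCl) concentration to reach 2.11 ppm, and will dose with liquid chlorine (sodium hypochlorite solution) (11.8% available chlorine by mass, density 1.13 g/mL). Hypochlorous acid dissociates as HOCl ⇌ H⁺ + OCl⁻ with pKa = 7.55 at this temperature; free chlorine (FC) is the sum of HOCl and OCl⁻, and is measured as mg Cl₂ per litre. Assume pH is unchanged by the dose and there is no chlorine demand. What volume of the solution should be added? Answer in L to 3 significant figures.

(a) Volume: 252,000 US gal × 3.785 L/gal = 953,820 L.
(a) CYA to add: (25 − 3) = 22 mg/L × 953,820 L = 20,980 g cyanuric acid.

(b) [OCl⁻]/[HOCl] = 10^(pH − pKa) = 10^(7.45 − 7.55) = 0.7943; fraction as HOCl = 1/(1 + 0.7943) = 0.5573.
(b) Free chlorine required for 2.11 ppm HOCl: 2.11 / 0.5573 = 3.786 ppm.
(b) FC to add: 3.786 − 0.5 = 3.286 mg/L as Cl₂.
(b) Cl₂ equivalent: 3.286 mg/L × 692,000 L = 2274 g.
(b) Product at 11.8% available Cl: 2274 / 0.118 = 19,270 g.
(b) Volume: 19,270 g ÷ 1.13 g/mL = 17,050 mL.

(a) 21.0 kg; (b) 17.1 L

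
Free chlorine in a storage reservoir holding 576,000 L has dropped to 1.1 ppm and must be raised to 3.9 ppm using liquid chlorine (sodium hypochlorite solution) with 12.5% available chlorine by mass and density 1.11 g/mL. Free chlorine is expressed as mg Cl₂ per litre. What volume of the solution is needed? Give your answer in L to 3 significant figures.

11.6 L

Chlorine deficit: 3.9 − 1.1 = 2.8 ppm = 2.8 mg/L as Cl₂.
Cl₂ equivalent needed: 2.8 mg/L × 576,000 L = 1,613,000 mg = 1613 g.
Product at 12.5% available chlorine: 1613 / 0.125 = 12,900 g.
Volume at density 1.11 g/mL: 12,900 g ÷ 1.11 g/mL = 11,620 mL.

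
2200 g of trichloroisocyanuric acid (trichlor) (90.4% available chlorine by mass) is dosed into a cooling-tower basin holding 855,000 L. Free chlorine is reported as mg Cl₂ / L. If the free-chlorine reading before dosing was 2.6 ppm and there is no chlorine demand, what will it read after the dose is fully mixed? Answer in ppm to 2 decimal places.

4.93 ppm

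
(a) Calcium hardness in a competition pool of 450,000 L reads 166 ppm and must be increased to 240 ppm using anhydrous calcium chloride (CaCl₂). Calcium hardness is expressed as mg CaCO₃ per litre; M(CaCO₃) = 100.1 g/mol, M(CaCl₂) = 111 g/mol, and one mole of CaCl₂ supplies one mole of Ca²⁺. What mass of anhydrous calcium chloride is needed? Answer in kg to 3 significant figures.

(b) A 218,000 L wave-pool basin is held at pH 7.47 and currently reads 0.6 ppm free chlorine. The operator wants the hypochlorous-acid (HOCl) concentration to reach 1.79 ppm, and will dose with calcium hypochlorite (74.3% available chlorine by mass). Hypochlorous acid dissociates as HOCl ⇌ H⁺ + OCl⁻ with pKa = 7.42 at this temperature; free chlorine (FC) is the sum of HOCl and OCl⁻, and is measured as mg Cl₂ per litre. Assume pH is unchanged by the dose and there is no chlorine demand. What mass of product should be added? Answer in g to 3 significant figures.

(a) Hardness to add: (240 − 166) = 74 mg/L as CaCO₃ × 450,000 L = 33,300 g as CaCO₃.
(a) Moles of Ca²⁺ (1 mol Ca²⁺ ≡ 1 mol CaCO₃): 33,300 / 100.1 g/mol = 332.7 mol.
(a) Mass of CaCl₂: 332.7 × 111 = 36,930 g.

(b) [OCl⁻]/[HOCl] = 10^(pH − pKa) = 10^(7.47 − 7.42) = 1.122; fraction as HOCl = 1/(1 + 1.122) = 0.4712.
(b) Free chlorine required for 1.79 ppm HOCl: 1.79 / 0.4712 = 3.798 ppm.
(b) FC to add: 3.798 − 0.6 = 3.198 mg/L as Cl₂.
(b) Cl₂ equivalent: 3.198 mg/L × 218,000 L = 697.3 g.
(b) Product at 74.3% available Cl: 697.3 / 0.743 = 938.4 g.

(a) 36.9 kg; (b) 938 g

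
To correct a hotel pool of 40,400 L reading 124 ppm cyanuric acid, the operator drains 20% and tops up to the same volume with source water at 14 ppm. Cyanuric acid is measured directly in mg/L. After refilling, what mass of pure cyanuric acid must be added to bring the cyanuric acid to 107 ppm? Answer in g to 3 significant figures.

After draining 20% and refilling: 124 × 0.80 + 14 × 0.20 = 102 ppm.
Deficit to target: 107 − 102 = 5 mg/L.
Mass: 5 mg/L × 40,400 L = 202 g cyanuric acid.

202 g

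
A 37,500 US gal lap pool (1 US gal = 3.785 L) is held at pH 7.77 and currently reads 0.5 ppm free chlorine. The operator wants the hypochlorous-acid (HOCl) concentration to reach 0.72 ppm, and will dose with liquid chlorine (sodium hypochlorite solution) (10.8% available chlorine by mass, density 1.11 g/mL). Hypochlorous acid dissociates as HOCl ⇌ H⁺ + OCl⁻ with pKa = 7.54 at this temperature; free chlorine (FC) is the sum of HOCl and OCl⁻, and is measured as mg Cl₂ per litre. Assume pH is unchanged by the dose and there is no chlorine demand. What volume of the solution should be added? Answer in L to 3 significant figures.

Volume: 37,500 US gal × 3.785 L/gal = 141,938 L.
[OCl⁻]/[HOCl] = 10^(pH − pKa) = 10^(7.77 − 7.54) = 1.698; fraction as HOCl = 1/(1 + 1.698) = 0.3706.
Free chlorine required for 0.72 ppm HOCl: 0.72 / 0.3706 = 1.943 ppm.
FC to add: 1.943 − 0.5 = 1.443 mg/L as Cl₂.
Cl₂ equivalent: 1.443 mg/L × 141,938 L = 204.8 g.
Product at 10.8% available Cl: 204.8 / 0.108 = 1896 g.
Volume: 1896 g ÷ 1.11 g/mL = 1708 mL.

1.71 L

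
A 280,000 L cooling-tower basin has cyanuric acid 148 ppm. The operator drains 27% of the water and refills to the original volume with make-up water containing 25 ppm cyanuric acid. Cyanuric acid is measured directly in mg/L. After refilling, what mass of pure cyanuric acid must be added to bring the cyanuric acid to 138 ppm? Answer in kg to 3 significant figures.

6.50 kg

After draining 27% and refilling: 148 × 0.73 + 25 × 0.27 = 114.79 ppm.
Deficit to target: 138 − 114.79 = 23.21 mg/L.
Mass: 23.21 mg/L × 280,000 L = 6499 g cyanuric acid.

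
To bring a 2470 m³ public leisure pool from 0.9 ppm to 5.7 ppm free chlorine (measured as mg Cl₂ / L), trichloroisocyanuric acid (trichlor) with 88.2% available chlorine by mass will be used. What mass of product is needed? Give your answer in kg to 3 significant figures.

13.4 kg

Volume: 2470 m³ = 2,470,000 L.
Chlorine deficit: 5.7 − 0.9 = 4.8 ppm = 4.8 mg/L as Cl₂.
Cl₂ equivalent needed: 4.8 mg/L × 2,470,000 L = 11,860,000 mg = 11,860 g.
Product at 88.2% available chlorine: 11,860 / 0.882 = 13,440 g.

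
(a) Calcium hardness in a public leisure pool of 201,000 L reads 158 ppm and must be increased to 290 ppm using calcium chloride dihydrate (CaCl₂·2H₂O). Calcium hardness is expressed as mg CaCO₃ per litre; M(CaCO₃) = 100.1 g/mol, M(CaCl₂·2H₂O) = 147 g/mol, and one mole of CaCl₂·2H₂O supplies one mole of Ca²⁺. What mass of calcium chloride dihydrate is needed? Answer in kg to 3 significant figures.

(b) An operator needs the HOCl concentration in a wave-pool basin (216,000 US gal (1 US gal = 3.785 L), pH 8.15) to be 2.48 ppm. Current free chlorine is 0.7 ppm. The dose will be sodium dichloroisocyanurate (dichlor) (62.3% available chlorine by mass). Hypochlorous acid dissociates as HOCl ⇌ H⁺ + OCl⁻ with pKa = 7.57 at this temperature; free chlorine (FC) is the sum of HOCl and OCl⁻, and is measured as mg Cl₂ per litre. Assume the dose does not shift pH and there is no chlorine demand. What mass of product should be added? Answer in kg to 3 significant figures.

(a) Hardness to add: (290 − 158) = 132 mg/L as CaCO₃ × 201,000 L = 26,530 g as CaCO₃.
(a) Moles of Ca²⁺ (1 mol Ca²⁺ ≡ 1 mol CaCO₃): 26,530 / 100.1 g/mol = 265.1 mol.
(a) Mass of CaCl₂·2H₂O: 265.1 × 147 = 38,960 g.

(b) Volume: 216,000 US gal × 3.785 L/gal = 817,560 L.
(b) [OCl⁻]/[HOCl] = 10^(pH − pKa) = 10^(8.15 − 7.57) = 3.802; fraction as HOCl = 1/(1 + 3.802) = 0.2083.
(b) Free chlorine required for 2.48 ppm HOCl: 2.48 / 0.2083 = 11.91 ppm.
(b) FC to add: 11.91 − 0.7 = 11.21 mg/L as Cl₂.
(b) Cl₂ equivalent: 11.21 mg/L × 817,560 L = 9164 g.
(b) Product at 62.3% available Cl: 9164 / 0.623 = 14,710 g.

(a) 39.0 kg; (b) 14.7 kg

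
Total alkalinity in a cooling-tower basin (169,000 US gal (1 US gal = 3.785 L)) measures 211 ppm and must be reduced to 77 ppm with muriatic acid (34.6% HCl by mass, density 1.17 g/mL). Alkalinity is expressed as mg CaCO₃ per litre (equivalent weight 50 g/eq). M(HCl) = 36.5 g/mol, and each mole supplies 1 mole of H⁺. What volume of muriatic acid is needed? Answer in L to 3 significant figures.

155 L

Volume: 169,000 US gal × 3.785 L/gal = 639,665 L.
Alkalinity to neutralize: (211 − 77) = 134 mg/L as CaCO₃ × 639,665 L = 85,720 g as CaCO₃.
Equivalents of H⁺ required: 85,720 ÷ 50 g/eq = 1714 eq = 1714 mol HCl.
Mass of HCl: 1714 × 36.5 = 62,570 g.
Mass of 34.6% solution: 62,570 / 0.346 = 180,800 g.
Volume: 180,800 g ÷ 1.17 g/mL = 154,600 mL.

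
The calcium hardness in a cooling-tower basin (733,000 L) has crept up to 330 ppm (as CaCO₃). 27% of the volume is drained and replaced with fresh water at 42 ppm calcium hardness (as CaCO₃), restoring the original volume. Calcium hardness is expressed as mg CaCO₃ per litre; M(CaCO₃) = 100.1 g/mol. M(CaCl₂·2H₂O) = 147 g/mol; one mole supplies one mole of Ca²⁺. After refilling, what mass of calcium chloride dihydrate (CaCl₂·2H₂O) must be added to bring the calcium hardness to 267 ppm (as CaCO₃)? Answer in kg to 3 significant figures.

15.9 kg

After draining 27% and refilling: 330 × 0.73 + 42 × 0.27 = 252.24 ppm.
Deficit to target: 267 − 252.24 = 14.76 mg/L.
As CaCO₃: 14.76 mg/L × 733,000 L = 10,820 g; ÷ 100.1 = 108.1 mol Ca²⁺.
Mass: 108.1 × 147 = 15,890 g.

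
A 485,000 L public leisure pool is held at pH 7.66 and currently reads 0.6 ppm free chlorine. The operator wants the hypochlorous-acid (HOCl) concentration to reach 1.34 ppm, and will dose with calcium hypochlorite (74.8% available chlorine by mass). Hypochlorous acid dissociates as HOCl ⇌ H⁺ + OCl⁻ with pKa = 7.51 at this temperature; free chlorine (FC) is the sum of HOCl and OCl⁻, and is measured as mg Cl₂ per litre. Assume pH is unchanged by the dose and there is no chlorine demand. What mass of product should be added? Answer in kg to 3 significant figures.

1.71 kg

[OCl⁻]/[HOCl] = 10^(pH − pKa) = 10^(7.66 − 7.51) = 1.413; fraction as HOCl = 1/(1 + 1.413) = 0.4145.
Free chlorine required for 1.34 ppm HOCl: 1.34 / 0.4145 = 3.233 ppm.
FC to add: 3.233 − 0.6 = 2.633 mg/L as Cl₂.
Cl₂ equivalent: 2.633 mg/L × 485,000 L = 1277 g.
Product at 74.8% available Cl: 1277 / 0.748 = 1707 g.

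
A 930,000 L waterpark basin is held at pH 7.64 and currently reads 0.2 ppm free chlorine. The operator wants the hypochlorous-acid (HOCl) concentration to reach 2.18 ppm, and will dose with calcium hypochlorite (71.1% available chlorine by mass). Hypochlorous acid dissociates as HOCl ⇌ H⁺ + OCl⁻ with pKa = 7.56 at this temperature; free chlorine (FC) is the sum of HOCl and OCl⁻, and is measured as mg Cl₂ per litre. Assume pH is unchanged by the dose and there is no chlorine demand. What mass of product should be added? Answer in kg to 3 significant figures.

[OCl⁻]/[HOCl] = 10^(pH − pKa) = 10^(7.64 − 7.56) = 1.202; fraction as HOCl = 1/(1 + 1.202) = 0.4541.
Free chlorine required for 2.18 ppm HOCl: 2.18 / 0.4541 = 4.801 ppm.
FC to add: 4.801 − 0.2 = 4.601 mg/L as Cl₂.
Cl₂ equivalent: 4.601 mg/L × 930,000 L = 4279 g.
Product at 71.1% available Cl: 4279 / 0.711 = 6018 g.

6.02 kg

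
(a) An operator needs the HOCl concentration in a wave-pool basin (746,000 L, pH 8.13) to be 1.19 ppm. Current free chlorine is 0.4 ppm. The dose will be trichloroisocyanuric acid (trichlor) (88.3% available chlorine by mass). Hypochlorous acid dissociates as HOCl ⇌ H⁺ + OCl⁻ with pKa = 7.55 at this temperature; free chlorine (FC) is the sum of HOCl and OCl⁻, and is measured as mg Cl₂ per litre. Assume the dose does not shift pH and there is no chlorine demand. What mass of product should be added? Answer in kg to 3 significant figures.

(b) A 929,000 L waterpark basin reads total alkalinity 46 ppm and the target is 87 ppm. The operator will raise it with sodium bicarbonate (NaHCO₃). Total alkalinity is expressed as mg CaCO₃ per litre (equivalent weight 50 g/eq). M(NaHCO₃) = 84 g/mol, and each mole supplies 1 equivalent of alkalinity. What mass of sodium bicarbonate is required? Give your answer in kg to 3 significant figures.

(a) 4.49 kg; (b) 64.0 kg

(a) [OCl⁻]/[HOCl] = 10^(pH − pKa) = 10^(8.13 − 7.55) = 3.802; fraction as HOCl = 1/(1 + 3.802) = 0.2083.
(a) Free chlorine required for 1.19 ppm HOCl: 1.19 / 0.2083 = 5.714 ppm.
(a) FC to add: 5.714 − 0.4 = 5.314 mg/L as Cl₂.
(a) Cl₂ equivalent: 5.314 mg/L × 746,000 L = 3964 g.
(a) Product at 88.3% available Cl: 3964 / 0.883 = 4490 g.

(b) Alkalinity to add: (87 − 46) = 41 mg/L as CaCO₃ × 929,000 L = 38,090 g as CaCO₃.
(b) Equivalents: 38,090 g ÷ 50 g/eq = 761.8 eq.
(b) NaHCO₃ supplies 1 eq per mole → 761.8 mol.
(b) Mass: 761.8 mol × 84 g/mol = 63,990 g.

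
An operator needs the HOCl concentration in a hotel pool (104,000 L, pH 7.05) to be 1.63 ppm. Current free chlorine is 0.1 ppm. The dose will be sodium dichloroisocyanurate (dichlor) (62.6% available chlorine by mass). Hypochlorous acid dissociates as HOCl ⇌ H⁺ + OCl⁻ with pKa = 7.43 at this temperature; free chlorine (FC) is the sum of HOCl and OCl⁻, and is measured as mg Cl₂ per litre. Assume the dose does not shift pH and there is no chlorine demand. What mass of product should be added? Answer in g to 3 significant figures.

367 g

[OCl⁻]/[HOCl] = 10^(pH − pKa) = 10^(7.05 − 7.43) = 0.4169; fraction as HOCl = 1/(1 + 0.4169) = 0.7058.
Free chlorine required for 1.63 ppm HOCl: 1.63 / 0.7058 = 2.309 ppm.
FC to add: 2.309 − 0.1 = 2.209 mg/L as Cl₂.
Cl₂ equivalent: 2.209 mg/L × 104,000 L = 229.8 g.
Product at 62.6% available Cl: 229.8 / 0.626 = 367.1 g.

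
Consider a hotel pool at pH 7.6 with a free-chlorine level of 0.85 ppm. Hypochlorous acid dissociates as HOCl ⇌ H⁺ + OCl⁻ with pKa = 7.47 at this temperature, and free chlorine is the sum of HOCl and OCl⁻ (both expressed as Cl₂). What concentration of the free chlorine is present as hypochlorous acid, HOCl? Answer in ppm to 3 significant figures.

0.362 ppm

[OCl⁻]/[HOCl] = 10^(pH − pKa) = 10^(7.6 − 7.47) = 10^0.13 = 1.349.
Fraction as HOCl = 1 / (1 + 1.349) = 0.4257.
HOCl = 0.4257 × 0.85 ppm = 0.3619 ppm.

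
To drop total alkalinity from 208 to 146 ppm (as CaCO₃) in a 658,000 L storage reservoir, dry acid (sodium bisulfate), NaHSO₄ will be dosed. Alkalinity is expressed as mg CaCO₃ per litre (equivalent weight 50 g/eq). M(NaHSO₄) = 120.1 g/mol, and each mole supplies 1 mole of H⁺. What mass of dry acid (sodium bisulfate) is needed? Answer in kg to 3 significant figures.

98.0 kg

Alkalinity to neutralize: (208 − 146) = 62 mg/L as CaCO₃ × 658,000 L = 40,800 g as CaCO₃.
Equivalents of H⁺ required: 40,800 ÷ 50 g/eq = 815.9 eq = 815.9 mol NaHSO₄.
Mass of NaHSO₄: 815.9 × 120.1 = 97,990 g.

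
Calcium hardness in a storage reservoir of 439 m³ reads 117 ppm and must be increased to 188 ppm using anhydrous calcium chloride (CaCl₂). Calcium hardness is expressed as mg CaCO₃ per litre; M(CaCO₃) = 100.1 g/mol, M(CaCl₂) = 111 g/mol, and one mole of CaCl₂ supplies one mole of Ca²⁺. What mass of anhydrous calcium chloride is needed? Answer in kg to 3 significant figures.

34.6 kg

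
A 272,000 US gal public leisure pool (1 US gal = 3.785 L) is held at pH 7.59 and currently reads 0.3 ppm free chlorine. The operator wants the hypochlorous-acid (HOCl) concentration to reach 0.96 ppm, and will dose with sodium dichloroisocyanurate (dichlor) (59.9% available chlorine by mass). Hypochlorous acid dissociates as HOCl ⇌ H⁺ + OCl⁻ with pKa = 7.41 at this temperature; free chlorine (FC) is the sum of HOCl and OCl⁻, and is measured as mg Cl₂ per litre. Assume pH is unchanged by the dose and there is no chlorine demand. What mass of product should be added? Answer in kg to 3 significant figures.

3.63 kg

Volume: 272,000 US gal × 3.785 L/gal = 1,029,520 L.
[OCl⁻]/[HOCl] = 10^(pH − pKa) = 10^(7.59 − 7.41) = 1.514; fraction as HOCl = 1/(1 + 1.514) = 0.3978.
Free chlorine required for 0.96 ppm HOCl: 0.96 / 0.3978 = 2.413 ppm.
FC to add: 2.413 − 0.3 = 2.113 mg/L as Cl₂.
Cl₂ equivalent: 2.113 mg/L × 1,029,520 L = 2175 g.
Product at 59.9% available Cl: 2175 / 0.599 = 3632 g.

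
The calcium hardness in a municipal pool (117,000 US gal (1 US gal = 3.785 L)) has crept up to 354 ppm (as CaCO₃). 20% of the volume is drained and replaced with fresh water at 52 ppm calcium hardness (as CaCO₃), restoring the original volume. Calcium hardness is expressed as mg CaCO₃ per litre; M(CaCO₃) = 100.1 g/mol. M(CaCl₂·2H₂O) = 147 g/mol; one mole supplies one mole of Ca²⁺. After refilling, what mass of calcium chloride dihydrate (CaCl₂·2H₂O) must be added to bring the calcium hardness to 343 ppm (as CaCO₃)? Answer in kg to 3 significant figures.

32.1 kg

Volume: 117,000 US gal × 3.785 L/gal = 442,845 L.
After draining 20% and refilling: 354 × 0.80 + 52 × 0.20 = 293.6 ppm.
Deficit to target: 343 − 293.6 = 49.4 mg/L.
As CaCO₃: 49.4 mg/L × 442,845 L = 21,880 g; ÷ 100.1 = 218.5 mol Ca²⁺.
Mass: 218.5 × 147 = 32,130 g.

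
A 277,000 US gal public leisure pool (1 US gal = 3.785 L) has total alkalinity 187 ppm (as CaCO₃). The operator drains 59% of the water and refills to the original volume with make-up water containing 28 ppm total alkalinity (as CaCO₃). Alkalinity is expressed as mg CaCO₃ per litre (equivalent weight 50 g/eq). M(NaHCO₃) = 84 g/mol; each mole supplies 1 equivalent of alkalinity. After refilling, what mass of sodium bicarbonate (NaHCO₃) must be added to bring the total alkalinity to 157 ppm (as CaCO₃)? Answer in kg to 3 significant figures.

112 kg

Volume: 277,000 US gal × 3.785 L/gal = 1,048,445 L.
After draining 59% and refilling: 187 × 0.41 + 28 × 0.59 = 93.19 ppm.
Deficit to target: 157 − 93.19 = 63.81 mg/L.
As CaCO₃: 63.81 mg/L × 1,048,445 L = 66,900 g; ÷ 50 g/eq ÷ 1 = 1338 mol NaHCO₃.
Mass: 1338 × 84 = 112,400 g.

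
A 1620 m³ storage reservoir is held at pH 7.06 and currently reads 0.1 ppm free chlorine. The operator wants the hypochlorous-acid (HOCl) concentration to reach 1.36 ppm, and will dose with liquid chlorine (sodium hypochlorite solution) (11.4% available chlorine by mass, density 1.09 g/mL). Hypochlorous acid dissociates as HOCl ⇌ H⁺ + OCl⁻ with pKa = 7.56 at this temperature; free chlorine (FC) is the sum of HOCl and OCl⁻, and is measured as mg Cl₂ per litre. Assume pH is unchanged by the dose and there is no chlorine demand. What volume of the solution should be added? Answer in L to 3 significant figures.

Volume: 1620 m³ = 1,620,000 L.
[OCl⁻]/[HOCl] = 10^(pH − pKa) = 10^(7.06 − 7.56) = 0.3162; fraction as HOCl = 1/(1 + 0.3162) = 0.7597.
Free chlorine required for 1.36 ppm HOCl: 1.36 / 0.7597 = 1.79 ppm.
FC to add: 1.79 − 0.1 = 1.69 mg/L as Cl₂.
Cl₂ equivalent: 1.69 mg/L × 1,620,000 L = 2738 g.
Product at 11.4% available Cl: 2738 / 0.114 = 24,020 g.
Volume: 24,020 g ÷ 1.09 g/mL = 22,030 mL.

22.0 L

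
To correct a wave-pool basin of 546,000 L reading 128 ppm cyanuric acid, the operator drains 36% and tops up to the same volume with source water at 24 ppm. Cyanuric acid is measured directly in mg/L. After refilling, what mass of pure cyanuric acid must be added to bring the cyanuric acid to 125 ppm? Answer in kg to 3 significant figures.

18.8 kg

After draining 36% and refilling: 128 × 0.64 + 24 × 0.36 = 90.56 ppm.
Deficit to target: 125 − 90.56 = 34.44 mg/L.
Mass: 34.44 mg/L × 546,000 L = 18,800 g cyanuric acid.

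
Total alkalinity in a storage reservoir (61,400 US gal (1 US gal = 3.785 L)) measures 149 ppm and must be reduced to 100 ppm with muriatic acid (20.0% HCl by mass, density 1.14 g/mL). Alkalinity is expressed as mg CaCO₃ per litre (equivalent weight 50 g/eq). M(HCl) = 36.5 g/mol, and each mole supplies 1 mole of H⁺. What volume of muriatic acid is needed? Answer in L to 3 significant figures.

36.5 L

Volume: 61,400 US gal × 3.785 L/gal = 232,399 L.
Alkalinity to neutralize: (149 − 100) = 49 mg/L as CaCO₃ × 232,399 L = 11,390 g as CaCO₃.
Equivalents of H⁺ required: 11,390 ÷ 50 g/eq = 227.8 eq = 227.8 mol HCl.
Mass of HCl: 227.8 × 36.5 = 8313 g.
Mass of 20.0% solution: 8313 / 0.2 = 41,560 g.
Volume: 41,560 g ÷ 1.14 g/mL = 36,460 mL.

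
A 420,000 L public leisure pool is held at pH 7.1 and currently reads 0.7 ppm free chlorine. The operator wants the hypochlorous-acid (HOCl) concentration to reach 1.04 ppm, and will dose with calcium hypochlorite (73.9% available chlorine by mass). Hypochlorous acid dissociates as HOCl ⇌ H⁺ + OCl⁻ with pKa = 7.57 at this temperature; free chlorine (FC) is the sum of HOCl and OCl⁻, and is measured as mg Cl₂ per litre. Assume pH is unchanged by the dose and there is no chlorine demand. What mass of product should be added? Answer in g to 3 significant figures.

[OCl⁻]/[HOCl] = 10^(pH − pKa) = 10^(7.1 − 7.57) = 0.3388; fraction as HOCl = 1/(1 + 0.3388) = 0.7469.
Free chlorine required for 1.04 ppm HOCl: 1.04 / 0.7469 = 1.392 ppm.
FC to add: 1.392 − 0.7 = 0.6924 mg/L as Cl₂.
Cl₂ equivalent: 0.6924 mg/L × 420,000 L = 290.8 g.
Product at 73.9% available Cl: 290.8 / 0.739 = 393.5 g.

394 g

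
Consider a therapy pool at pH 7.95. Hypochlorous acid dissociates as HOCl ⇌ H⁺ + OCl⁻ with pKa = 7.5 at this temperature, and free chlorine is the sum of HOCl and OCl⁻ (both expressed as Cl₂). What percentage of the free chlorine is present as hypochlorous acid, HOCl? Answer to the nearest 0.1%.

[OCl⁻]/[HOCl] = 10^(pH − pKa) = 10^(7.95 − 7.5) = 10^0.45 = 2.818.
Fraction as HOCl = 1 / (1 + 2.818) = 0.2619.

26.2%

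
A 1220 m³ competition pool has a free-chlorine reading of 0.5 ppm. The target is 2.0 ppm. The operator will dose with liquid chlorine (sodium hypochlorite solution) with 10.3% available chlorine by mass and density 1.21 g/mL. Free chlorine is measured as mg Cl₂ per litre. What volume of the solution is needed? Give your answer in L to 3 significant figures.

14.7 L

Volume: 1220 m³ = 1,220,000 L.
Chlorine deficit: 2.0 − 0.5 = 1.5 ppm = 1.5 mg/L as Cl₂.
Cl₂ equivalent needed: 1.5 mg/L × 1,220,000 L = 1,830,000 mg = 1830 g.
Product at 10.3% available chlorine: 1830 / 0.103 = 17,770 g.
Volume at density 1.21 g/mL: 17,770 g ÷ 1.21 g/mL = 14,680 mL.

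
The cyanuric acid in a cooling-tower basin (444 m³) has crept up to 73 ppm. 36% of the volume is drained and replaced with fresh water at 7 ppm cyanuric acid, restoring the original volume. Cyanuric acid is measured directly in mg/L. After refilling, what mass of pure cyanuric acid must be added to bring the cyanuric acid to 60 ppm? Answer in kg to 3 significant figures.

4.78 kg

Volume: 444 m³ = 444,000 L.
After draining 36% and refilling: 73 × 0.64 + 7 × 0.36 = 49.24 ppm.
Deficit to target: 60 − 49.24 = 10.76 mg/L.
Mass: 10.76 mg/L × 444,000 L = 4777 g cyanuric acid.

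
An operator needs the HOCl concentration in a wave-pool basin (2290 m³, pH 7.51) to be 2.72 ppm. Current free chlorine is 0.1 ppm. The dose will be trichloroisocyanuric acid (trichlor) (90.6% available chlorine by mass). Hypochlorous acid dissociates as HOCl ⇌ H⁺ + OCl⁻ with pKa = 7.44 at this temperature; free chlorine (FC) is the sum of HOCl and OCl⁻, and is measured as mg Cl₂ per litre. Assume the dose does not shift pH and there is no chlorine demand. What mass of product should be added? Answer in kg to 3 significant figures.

Volume: 2290 m³ = 2,290,000 L.
[OCl⁻]/[HOCl] = 10^(pH − pKa) = 10^(7.51 − 7.44) = 1.175; fraction as HOCl = 1/(1 + 1.175) = 0.4598.
Free chlorine required for 2.72 ppm HOCl: 2.72 / 0.4598 = 5.916 ppm.
FC to add: 5.916 − 0.1 = 5.816 mg/L as Cl₂.
Cl₂ equivalent: 5.816 mg/L × 2,290,000 L = 13,320 g.
Product at 90.6% available Cl: 13,320 / 0.906 = 14,700 g.

14.7 kg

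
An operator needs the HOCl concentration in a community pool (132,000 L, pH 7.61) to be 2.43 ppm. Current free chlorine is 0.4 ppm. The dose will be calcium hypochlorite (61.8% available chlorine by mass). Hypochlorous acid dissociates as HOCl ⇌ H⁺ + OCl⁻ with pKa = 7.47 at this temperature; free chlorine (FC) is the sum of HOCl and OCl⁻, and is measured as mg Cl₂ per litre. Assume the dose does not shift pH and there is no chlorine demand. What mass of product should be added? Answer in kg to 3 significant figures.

1.15 kg

[OCl⁻]/[HOCl] = 10^(pH − pKa) = 10^(7.61 − 7.47) = 1.38; fraction as HOCl = 1/(1 + 1.38) = 0.4201.
Free chlorine required for 2.43 ppm HOCl: 2.43 / 0.4201 = 5.784 ppm.
FC to add: 5.784 − 0.4 = 5.384 mg/L as Cl₂.
Cl₂ equivalent: 5.384 mg/L × 132,000 L = 710.7 g.
Product at 61.8% available Cl: 710.7 / 0.618 = 1150 g.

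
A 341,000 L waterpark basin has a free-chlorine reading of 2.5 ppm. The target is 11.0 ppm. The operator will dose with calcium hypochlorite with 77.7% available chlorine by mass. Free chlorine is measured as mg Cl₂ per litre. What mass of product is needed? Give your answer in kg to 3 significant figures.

Chlorine deficit: 11.0 − 2.5 = 8.5 ppm = 8.5 mg/L as Cl₂.
Cl₂ equivalent needed: 8.5 mg/L × 341,000 L = 2,898,000 mg = 2898 g.
Product at 77.7% available chlorine: 2898 / 0.777 = 3730 g.

3.73 kg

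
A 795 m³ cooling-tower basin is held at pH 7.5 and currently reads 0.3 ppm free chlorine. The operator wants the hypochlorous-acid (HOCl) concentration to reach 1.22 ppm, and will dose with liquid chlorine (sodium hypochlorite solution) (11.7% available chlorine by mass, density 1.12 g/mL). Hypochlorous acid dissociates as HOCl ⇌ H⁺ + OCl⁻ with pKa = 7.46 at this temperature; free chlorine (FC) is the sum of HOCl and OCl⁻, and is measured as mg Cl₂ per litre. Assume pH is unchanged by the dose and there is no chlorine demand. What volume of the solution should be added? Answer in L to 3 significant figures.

Volume: 795 m³ = 795,000 L.
[OCl⁻]/[HOCl] = 10^(pH − pKa) = 10^(7.5 − 7.46) = 1.096; fraction as HOCl = 1/(1 + 1.096) = 0.477.
Free chlorine required for 1.22 ppm HOCl: 1.22 / 0.477 = 2.558 ppm.
FC to add: 2.558 − 0.3 = 2.258 mg/L as Cl₂.
Cl₂ equivalent: 2.258 mg/L × 795,000 L = 1795 g.
Product at 11.7% available Cl: 1795 / 0.117 = 15,340 g.
Volume: 15,340 g ÷ 1.12 g/mL = 13,700 mL.

13.7 L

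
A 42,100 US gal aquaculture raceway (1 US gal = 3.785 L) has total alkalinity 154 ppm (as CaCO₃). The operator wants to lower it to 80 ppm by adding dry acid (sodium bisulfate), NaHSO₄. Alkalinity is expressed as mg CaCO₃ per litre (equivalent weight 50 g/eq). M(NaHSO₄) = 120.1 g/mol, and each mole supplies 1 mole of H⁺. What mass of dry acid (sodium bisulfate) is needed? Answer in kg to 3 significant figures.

28.3 kg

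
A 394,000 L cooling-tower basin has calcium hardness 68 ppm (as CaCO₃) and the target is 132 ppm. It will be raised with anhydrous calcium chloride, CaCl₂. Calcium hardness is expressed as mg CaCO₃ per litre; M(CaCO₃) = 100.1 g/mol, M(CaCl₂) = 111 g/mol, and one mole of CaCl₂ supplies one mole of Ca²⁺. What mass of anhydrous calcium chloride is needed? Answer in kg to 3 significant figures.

28.0 kg

Hardness to add: (132 − 68) = 64 mg/L as CaCO₃ × 394,000 L = 25,220 g as CaCO₃.
Moles of Ca²⁺ (1 mol Ca²⁺ ≡ 1 mol CaCO₃): 25,220 / 100.1 g/mol = 251.9 mol.
Mass of CaCl₂: 251.9 × 111 = 27,960 g.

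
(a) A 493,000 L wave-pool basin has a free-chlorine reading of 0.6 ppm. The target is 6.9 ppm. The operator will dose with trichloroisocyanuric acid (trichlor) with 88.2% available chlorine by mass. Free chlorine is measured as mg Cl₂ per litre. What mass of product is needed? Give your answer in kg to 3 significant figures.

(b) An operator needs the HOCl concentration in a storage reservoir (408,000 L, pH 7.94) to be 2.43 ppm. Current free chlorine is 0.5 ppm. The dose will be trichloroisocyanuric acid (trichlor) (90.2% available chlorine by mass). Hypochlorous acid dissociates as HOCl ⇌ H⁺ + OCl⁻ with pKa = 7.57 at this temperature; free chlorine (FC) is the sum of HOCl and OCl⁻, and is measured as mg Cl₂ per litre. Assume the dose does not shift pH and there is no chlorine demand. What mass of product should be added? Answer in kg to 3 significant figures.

(a) Chlorine deficit: 6.9 − 0.6 = 6.3 ppm = 6.3 mg/L as Cl₂.
(a) Cl₂ equivalent needed: 6.3 mg/L × 493,000 L = 3,106,000 mg = 3106 g.
(a) Product at 88.2% available chlorine: 3106 / 0.882 = 3521 g.

(b) [OCl⁻]/[HOCl] = 10^(pH − pKa) = 10^(7.94 − 7.57) = 2.344; fraction as HOCl = 1/(1 + 2.344) = 0.299.
(b) Free chlorine required for 2.43 ppm HOCl: 2.43 / 0.299 = 8.126 ppm.
(b) FC to add: 8.126 − 0.5 = 7.626 mg/L as Cl₂.
(b) Cl₂ equivalent: 7.626 mg/L × 408,000 L = 3112 g.
(b) Product at 90.2% available Cl: 3112 / 0.902 = 3450 g.

(a) 3.52 kg; (b) 3.45 kg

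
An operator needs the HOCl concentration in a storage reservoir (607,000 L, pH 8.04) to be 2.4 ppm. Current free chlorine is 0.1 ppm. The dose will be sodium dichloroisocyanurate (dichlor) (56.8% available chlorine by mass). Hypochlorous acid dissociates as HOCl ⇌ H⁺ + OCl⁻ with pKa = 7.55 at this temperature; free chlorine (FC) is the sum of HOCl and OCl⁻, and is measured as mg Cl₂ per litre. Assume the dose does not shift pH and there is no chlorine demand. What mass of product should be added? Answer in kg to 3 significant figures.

[OCl⁻]/[HOCl] = 10^(pH − pKa) = 10^(8.04 − 7.55) = 3.09; fraction as HOCl = 1/(1 + 3.09) = 0.2445.
Free chlorine required for 2.4 ppm HOCl: 2.4 / 0.2445 = 9.817 ppm.
FC to add: 9.817 − 0.1 = 9.717 mg/L as Cl₂.
Cl₂ equivalent: 9.717 mg/L × 607,000 L = 5898 g.
Product at 56.8% available Cl: 5898 / 0.568 = 10,380 g.

10.4 kg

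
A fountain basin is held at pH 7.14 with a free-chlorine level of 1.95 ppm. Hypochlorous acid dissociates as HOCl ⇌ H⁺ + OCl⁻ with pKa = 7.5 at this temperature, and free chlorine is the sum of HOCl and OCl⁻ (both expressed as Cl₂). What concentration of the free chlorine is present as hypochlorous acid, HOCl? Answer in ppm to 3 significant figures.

[OCl⁻]/[HOCl] = 10^(pH − pKa) = 10^(7.14 − 7.5) = 10^-0.36 = 0.4365.
Fraction as HOCl = 1 / (1 + 0.4365) = 0.6961.
HOCl = 0.6961 × 1.95 ppm = 1.357 ppm.

1.36 ppm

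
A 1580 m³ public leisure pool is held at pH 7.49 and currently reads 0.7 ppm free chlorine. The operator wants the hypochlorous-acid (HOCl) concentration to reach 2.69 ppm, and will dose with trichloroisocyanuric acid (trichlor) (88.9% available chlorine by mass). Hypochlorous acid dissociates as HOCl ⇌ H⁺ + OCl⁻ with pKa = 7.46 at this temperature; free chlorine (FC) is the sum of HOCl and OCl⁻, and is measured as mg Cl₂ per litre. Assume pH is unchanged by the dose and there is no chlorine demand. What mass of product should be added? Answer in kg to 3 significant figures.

Volume: 1580 m³ = 1,580,000 L.
[OCl⁻]/[HOCl] = 10^(pH − pKa) = 10^(7.49 − 7.46) = 1.072; fraction as HOCl = 1/(1 + 1.072) = 0.4827.
Free chlorine required for 2.69 ppm HOCl: 2.69 / 0.4827 = 5.572 ppm.
FC to add: 5.572 − 0.7 = 4.872 mg/L as Cl₂.
Cl₂ equivalent: 4.872 mg/L × 1,580,000 L = 7698 g.
Product at 88.9% available Cl: 7698 / 0.889 = 8660 g.

8.66 kg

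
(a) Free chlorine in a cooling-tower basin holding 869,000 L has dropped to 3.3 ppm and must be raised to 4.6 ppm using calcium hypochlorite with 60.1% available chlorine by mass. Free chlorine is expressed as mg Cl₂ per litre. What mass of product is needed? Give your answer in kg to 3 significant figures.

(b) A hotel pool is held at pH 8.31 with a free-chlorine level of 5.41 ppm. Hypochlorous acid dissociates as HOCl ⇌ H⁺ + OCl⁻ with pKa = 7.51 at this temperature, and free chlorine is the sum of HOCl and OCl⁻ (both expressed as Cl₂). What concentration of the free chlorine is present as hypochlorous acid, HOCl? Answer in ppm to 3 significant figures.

(a) 1.88 kg; (b) 0.740 ppm

(a) Chlorine deficit: 4.6 − 3.3 = 1.3 ppm = 1.3 mg/L as Cl₂.
(a) Cl₂ equivalent needed: 1.3 mg/L × 869,000 L = 1,130,000 mg = 1130 g.
(a) Product at 60.1% available chlorine: 1130 / 0.601 = 1880 g.

(b) [OCl⁻]/[HOCl] = 10^(pH − pKa) = 10^(8.31 − 7.51) = 10^0.80 = 6.31.
(b) Fraction as HOCl = 1 / (1 + 6.31) = 0.1368.
(b) HOCl = 0.1368 × 5.41 ppm = 0.7401 ppm.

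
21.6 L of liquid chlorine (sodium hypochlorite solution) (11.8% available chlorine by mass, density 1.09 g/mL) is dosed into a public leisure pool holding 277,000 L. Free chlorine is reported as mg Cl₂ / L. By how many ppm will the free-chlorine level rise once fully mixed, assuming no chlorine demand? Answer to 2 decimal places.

Mass of solution: 21.6 L × 1000 mL/L × 1.09 g/mL = 23,540 g.
Available chlorine delivered: 23,540 g × 0.118 = 2778 g as Cl₂.
Concentration rise: 2778 g / 277,000 L = 10.03 mg/L = 10.03 ppm.

10.03 ppm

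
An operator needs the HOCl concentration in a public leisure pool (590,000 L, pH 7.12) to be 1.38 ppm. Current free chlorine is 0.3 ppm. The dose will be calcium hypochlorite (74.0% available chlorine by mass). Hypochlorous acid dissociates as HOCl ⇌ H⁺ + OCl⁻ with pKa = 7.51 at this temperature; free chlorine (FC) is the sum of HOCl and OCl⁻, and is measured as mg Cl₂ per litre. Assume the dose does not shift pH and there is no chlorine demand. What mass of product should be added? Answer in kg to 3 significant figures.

[OCl⁻]/[HOCl] = 10^(pH − pKa) = 10^(7.12 − 7.51) = 0.4074; fraction as HOCl = 1/(1 + 0.4074) = 0.7105.
Free chlorine required for 1.38 ppm HOCl: 1.38 / 0.7105 = 1.942 ppm.
FC to add: 1.942 − 0.3 = 1.642 mg/L as Cl₂.
Cl₂ equivalent: 1.642 mg/L × 590,000 L = 968.9 g.
Product at 74.0% available Cl: 968.9 / 0.74 = 1309 g.

1.31 kg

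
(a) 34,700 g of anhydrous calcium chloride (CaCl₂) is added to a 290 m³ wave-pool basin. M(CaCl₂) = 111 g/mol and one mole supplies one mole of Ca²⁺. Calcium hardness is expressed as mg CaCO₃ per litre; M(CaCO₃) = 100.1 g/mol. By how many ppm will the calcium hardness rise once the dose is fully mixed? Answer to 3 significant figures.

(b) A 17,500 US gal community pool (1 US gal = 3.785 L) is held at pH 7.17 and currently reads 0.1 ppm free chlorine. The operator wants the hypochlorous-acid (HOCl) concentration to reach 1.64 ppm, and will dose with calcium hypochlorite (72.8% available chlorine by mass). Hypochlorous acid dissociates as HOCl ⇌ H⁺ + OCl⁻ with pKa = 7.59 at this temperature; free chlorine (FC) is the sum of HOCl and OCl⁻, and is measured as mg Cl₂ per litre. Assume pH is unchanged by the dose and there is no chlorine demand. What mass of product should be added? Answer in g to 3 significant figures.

(a) 108 ppm; (b) 197 g

(a) Volume: 290 m³ = 290,000 L.
(a) Moles of Ca²⁺: 34,700 g ÷ 111 g/mol = 312.6 mol.
(a) As CaCO₃: 312.6 mol × 100.1 g/mol = 31,290 g.
(a) Rise: 31,290 g / 290,000 L × 1000 = 107.9 mg/L.

(b) Volume: 17,500 US gal × 3.785 L/gal = 66,238 L.
(b) [OCl⁻]/[HOCl] = 10^(pH − pKa) = 10^(7.17 − 7.59) = 0.3802; fraction as HOCl = 1/(1 + 0.3802) = 0.7245.
(b) Free chlorine required for 1.64 ppm HOCl: 1.64 / 0.7245 = 2.264 ppm.
(b) FC to add: 2.264 − 0.1 = 2.164 mg/L as Cl₂.
(b) Cl₂ equivalent: 2.164 mg/L × 66,238 L = 143.3 g.
(b) Product at 72.8% available Cl: 143.3 / 0.728 = 196.8 g.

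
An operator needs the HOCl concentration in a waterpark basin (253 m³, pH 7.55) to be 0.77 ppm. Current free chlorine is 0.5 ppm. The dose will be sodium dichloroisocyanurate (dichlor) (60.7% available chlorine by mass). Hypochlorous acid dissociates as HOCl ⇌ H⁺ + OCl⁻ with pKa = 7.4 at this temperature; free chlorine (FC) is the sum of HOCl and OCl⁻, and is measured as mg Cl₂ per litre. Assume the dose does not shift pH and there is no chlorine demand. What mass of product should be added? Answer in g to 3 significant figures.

Volume: 253 m³ = 253,000 L.
[OCl⁻]/[HOCl] = 10^(pH − pKa) = 10^(7.55 − 7.4) = 1.413; fraction as HOCl = 1/(1 + 1.413) = 0.4145.
Free chlorine required for 0.77 ppm HOCl: 0.77 / 0.4145 = 1.858 ppm.
FC to add: 1.858 − 0.5 = 1.358 mg/L as Cl₂.
Cl₂ equivalent: 1.358 mg/L × 253,000 L = 343.5 g.
Product at 60.7% available Cl: 343.5 / 0.607 = 565.9 g.

566 g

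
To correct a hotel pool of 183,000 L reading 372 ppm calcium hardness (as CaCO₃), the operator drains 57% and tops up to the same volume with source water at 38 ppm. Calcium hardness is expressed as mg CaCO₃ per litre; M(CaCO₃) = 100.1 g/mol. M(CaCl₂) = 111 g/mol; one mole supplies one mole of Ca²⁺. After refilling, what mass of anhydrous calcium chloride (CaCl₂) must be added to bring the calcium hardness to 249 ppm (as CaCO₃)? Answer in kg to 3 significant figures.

13.7 kg

After draining 57% and refilling: 372 × 0.43 + 38 × 0.57 = 181.62 ppm.
Deficit to target: 249 − 181.62 = 67.38 mg/L.
As CaCO₃: 67.38 mg/L × 183,000 L = 12,330 g; ÷ 100.1 = 123.2 mol Ca²⁺.
Mass: 123.2 × 111 = 13,670 g.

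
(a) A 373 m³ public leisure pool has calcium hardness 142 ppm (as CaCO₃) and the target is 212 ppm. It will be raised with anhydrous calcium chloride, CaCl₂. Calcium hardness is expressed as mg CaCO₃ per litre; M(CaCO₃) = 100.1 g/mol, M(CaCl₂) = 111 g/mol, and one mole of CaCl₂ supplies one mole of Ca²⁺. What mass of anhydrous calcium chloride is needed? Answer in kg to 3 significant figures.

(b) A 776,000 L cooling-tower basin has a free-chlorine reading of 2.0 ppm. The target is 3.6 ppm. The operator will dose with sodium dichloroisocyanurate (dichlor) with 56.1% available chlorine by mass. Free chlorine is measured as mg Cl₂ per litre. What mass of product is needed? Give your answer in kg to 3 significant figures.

(a) 29.0 kg; (b) 2.21 kg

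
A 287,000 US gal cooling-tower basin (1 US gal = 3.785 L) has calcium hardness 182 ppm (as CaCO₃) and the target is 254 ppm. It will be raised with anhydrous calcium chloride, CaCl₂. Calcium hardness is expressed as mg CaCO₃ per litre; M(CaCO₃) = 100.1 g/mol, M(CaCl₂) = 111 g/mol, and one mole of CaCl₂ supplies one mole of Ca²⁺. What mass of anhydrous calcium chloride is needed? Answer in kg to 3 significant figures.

Volume: 287,000 US gal × 3.785 L/gal = 1,086,295 L.
Hardness to add: (254 − 182) = 72 mg/L as CaCO₃ × 1,086,295 L = 78,210 g as CaCO₃.
Moles of Ca²⁺ (1 mol Ca²⁺ ≡ 1 mol CaCO₃): 78,210 / 100.1 g/mol = 781.4 mol.
Mass of CaCl₂: 781.4 × 111 = 86,730 g.

86.7 kg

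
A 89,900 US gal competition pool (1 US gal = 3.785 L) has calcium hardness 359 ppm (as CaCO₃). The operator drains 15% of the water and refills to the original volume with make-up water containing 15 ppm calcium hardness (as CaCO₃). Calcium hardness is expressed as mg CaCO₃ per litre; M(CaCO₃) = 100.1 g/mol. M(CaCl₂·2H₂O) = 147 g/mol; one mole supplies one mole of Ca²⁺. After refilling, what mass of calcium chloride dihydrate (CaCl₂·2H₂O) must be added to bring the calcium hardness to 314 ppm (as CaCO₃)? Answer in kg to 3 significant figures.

3.30 kg

Volume: 89,900 US gal × 3.785 L/gal = 340,272 L.
After draining 15% and refilling: 359 × 0.85 + 15 × 0.15 = 307.4 ppm.
Deficit to target: 314 − 307.4 = 6.6 mg/L.
As CaCO₃: 6.6 mg/L × 340,272 L = 2246 g; ÷ 100.1 = 22.44 mol Ca²⁺.
Mass: 22.44 × 147 = 3298 g.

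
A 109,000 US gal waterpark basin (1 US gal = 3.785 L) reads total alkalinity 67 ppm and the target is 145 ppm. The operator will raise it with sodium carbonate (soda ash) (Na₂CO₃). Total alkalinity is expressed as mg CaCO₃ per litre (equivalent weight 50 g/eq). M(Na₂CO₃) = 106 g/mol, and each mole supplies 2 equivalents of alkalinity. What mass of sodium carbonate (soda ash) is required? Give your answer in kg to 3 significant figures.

34.1 kg

Volume: 109,000 US gal × 3.785 L/gal = 412,565 L.
Alkalinity to add: (145 − 67) = 78 mg/L as CaCO₃ × 412,565 L = 32,180 g as CaCO₃.
Equivalents: 32,180 g ÷ 50 g/eq = 643.6 eq.
Each mole of Na₂CO₃ supplies 2 eq, so 643.6 / 2 = 321.8 mol.
Mass: 321.8 mol × 106 g/mol = 34,110 g.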